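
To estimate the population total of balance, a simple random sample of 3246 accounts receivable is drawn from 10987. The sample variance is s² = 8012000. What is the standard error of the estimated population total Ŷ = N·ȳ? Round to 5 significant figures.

Var(Ŷ) = N²·Var(ȳ) = N²·(1 − n/N)·s²/n.
f = 3246/10987 = 0.29544007; Var(ȳ) = 0.70455993·8012000/3246 = 1739.0432.
Var(Ŷ) = 10987² · 1739.0432 = 2.0992715 × 10^11.
SE(Ŷ) = √(2.0992715 × 10^11) = 458180.

458180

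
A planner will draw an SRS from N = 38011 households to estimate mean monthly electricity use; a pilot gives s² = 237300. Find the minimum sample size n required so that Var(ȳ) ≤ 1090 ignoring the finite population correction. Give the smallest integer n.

218

Without fpc, n₀ = s²/D = 237300/1090 = 217.7064.
Rounding up, n = 218.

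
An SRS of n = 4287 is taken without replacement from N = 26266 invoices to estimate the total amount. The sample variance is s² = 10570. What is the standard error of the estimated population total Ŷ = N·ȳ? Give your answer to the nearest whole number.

Var(Ŷ) = N²·Var(ȳ) = N²·(1 − n/N)·s²/n.
f = 4287/26266 = 0.16321480; Var(ȳ) = 0.83678520·10570/4287 = 2.0631723.
Var(Ŷ) = 26266² · 2.0631723 = 1.4233883 × 10^9.
SE(Ŷ) = √(1.4233883 × 10^9) = 37728.

37728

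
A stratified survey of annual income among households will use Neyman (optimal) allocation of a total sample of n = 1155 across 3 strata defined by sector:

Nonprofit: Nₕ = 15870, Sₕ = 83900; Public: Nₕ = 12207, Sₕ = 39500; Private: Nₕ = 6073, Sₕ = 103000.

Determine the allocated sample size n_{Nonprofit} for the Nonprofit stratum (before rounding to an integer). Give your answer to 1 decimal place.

630.5

Neyman allocation: nₕ = n·NₕSₕ / Σⱼ NⱼSⱼ.
Σ NⱼSⱼ = 15870·83900 + 12207·39500 + 6073·103000 = 2.4391885 × 10^9.
n_{Nonprofit} = 1155·15870·83900 / (2.4391885 × 10^9) = 630.5.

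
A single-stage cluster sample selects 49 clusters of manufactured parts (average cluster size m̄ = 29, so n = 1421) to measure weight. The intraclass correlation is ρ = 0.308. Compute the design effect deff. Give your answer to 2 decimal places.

deff = 1 + (29 − 1)·0.308 = 1 + 8.624 = 9.624.

9.62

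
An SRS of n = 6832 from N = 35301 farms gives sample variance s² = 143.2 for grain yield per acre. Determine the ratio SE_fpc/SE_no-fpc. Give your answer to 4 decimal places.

0.8980

f = n/N = 6832/35301 = 0.19353559.
SE_no-fpc = √(s²/n) = 0.14477634; SE_fpc = √((1−f)s²/n) = 0.13001402.
Ratio = √(1−f) = 0.89803363.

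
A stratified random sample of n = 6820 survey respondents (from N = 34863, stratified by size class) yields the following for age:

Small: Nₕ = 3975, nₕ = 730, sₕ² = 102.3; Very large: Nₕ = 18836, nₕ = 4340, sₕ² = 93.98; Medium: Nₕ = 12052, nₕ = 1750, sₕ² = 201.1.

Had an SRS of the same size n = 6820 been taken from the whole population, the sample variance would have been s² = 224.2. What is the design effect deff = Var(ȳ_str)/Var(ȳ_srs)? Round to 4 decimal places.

0.6841

Var(ȳ_str) = Σ Wₕ²(1−fₕ)sₕ²/nₕ with Wₕ = Nₕ/34863:
  Small: (3975/34863)²·(1−730/3975)·102.3/730 = 0.0014872196
  Very large: (18836/34863)²·(1−4340/18836)·93.98/4340 = 0.0048646664
  Medium: (12052/34863)²·(1−1750/12052)·201.1/1750 = 0.01173884
  → Var(ȳ_str) = 0.018090726.
Var(ȳ_srs) = (1 − 6820/34863)·224.2/6820 = 0.026443014.
deff = 0.018090726 / 0.026443014 = 0.6841.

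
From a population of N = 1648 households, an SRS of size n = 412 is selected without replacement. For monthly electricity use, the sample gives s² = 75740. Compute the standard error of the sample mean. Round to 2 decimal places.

Under SRS without replacement, Var(ȳ) = (1 − f)·s²/n with f = n/N = 412/1648 = 0.25000000.
Var(ȳ) = (1 − 0.25000000)·75740/412 = 0.75000000·183.83495 = 137.87621.
SE(ȳ) = √(137.87621) = 11.74.

11.74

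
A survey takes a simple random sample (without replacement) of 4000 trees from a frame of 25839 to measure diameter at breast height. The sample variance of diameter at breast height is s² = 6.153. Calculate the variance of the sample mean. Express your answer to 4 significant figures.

0.001300

Under SRS without replacement, Var(ȳ) = (1 − f)·s²/n with f = n/N = 4000/25839 = 0.15480475.
Var(ȳ) = (1 − 0.15480475)·6.153/4000 = 0.84519525·0.00153825 = 0.0013001216.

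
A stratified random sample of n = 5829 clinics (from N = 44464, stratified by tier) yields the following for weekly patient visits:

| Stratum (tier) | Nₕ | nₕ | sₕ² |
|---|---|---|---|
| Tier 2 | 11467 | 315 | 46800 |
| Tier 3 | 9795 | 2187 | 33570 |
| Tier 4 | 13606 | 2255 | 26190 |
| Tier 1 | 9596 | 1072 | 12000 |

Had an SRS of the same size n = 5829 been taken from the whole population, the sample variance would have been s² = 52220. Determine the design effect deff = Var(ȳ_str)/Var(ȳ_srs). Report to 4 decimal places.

1.4849

Var(ȳ_str) = Σ Wₕ²(1−fₕ)sₕ²/nₕ with Wₕ = Nₕ/44464:
  Tier 2: (11467/44464)²·(1−315/11467)·46800/315 = 9.609943
  Tier 3: (9795/44464)²·(1−2187/9795)·33570/2187 = 0.57857604
  Tier 4: (13606/44464)²·(1−2255/13606)·26190/2255 = 0.90726986
  Tier 1: (9596/44464)²·(1−1072/9596)·12000/1072 = 0.46313018
  → Var(ȳ_str) = 11.558919.
Var(ȳ_srs) = (1 − 5829/44464)·52220/5829 = 7.7842218.
deff = 11.558919 / 7.7842218 = 1.4849.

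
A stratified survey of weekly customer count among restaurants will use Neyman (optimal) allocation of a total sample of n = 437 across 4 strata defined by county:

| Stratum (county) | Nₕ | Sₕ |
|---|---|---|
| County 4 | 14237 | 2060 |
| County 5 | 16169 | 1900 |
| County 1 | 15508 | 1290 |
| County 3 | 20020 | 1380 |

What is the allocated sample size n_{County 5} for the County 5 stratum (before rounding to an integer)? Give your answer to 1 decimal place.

124.7

Neyman allocation: nₕ = n·NₕSₕ / Σⱼ NⱼSⱼ.
Σ NⱼSⱼ = 14237·2060 + 16169·1900 + 15508·1290 + 20020·1380 = 1.0768224 × 10^8.
n_{County 5} = 437·16169·1900 / (1.0768224 × 10^8) = 124.7.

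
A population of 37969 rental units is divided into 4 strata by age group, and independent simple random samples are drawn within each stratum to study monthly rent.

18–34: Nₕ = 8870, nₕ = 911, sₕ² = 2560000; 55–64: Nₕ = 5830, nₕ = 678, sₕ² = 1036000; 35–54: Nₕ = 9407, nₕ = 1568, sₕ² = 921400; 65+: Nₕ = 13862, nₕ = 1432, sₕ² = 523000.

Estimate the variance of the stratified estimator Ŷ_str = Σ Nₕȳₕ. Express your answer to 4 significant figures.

Var(Ŷ_str) = Σₕ Nₕ²(1 − fₕ)sₕ²/nₕ.
18–34: 8870²·(1 − 911/8870)·2560000/911 = 1.9838266 × 10^11.
55–64: 5830²·(1 − 678/5830)·1036000/678 = 4.5895961 × 10^10.
35–54: 9407²·(1 − 1568/9407)·921400/1568 = 4.3332521 × 10^10.
65+: 13862²·(1 − 1432/13862)·523000/1432 = 6.2929705 × 10^10.
Sum = 3.5054085 × 10^11.

3.505 × 10^11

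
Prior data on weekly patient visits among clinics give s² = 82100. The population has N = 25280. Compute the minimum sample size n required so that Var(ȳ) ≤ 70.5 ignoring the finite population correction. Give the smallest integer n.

1165

Without fpc, n₀ = s²/D = 82100/70.5 = 1164.5390.
Rounding up, n = 1165.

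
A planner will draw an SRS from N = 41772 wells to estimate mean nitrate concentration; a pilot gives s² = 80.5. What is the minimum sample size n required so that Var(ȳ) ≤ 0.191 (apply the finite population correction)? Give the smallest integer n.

418

Without fpc, n₀ = s²/D = 80.5/0.191 = 421.4660.
With fpc, (1 − n/N)·s²/n ≤ D requires n ≥ n₀/(1 + n₀/N) = 421.4660/(1 + 421.4660/41772) = 417.2560.
Rounding up, n = 418.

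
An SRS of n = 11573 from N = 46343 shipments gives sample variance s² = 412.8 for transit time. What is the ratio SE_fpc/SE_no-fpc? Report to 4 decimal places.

0.8662

f = n/N = 11573/46343 = 0.24972488.
SE_no-fpc = √(s²/n) = 0.18886299; SE_fpc = √((1−f)s²/n) = 0.16359015.
Ratio = √(1−f) = 0.86618423.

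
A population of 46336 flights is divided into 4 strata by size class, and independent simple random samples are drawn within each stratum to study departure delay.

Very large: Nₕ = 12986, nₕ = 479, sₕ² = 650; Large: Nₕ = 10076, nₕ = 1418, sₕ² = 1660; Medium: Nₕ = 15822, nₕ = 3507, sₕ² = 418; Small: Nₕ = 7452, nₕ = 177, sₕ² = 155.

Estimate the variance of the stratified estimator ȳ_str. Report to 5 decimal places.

Var(ȳ_str) = Σₕ Wₕ²(1 − fₕ)sₕ²/nₕ with Wₕ = Nₕ/N, N = 46336.
Very large: Wₕ = 0.28025725; term = 0.28025725²·(1 − 0.03688588)·650/479 = 0.10265245.
Large: Wₕ = 0.21745511; term = 0.21745511²·(1 − 0.14073045)·1660/1418 = 0.047566426.
Medium: Wₕ = 0.34146236; term = 0.34146236²·(1 − 0.22165339)·418/3507 = 0.010816811.
Small: Wₕ = 0.16082528; term = 0.16082528²·(1 − 0.02375201)·155/177 = 0.022111958.
Sum = 0.18314765.

0.18315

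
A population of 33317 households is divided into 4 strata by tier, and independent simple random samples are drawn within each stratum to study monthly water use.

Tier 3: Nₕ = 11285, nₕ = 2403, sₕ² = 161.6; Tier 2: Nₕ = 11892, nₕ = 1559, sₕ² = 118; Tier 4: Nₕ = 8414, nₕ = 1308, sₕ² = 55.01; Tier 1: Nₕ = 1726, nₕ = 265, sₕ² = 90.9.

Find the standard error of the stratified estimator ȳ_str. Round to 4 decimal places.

0.1323

Var(ȳ_str) = Σₕ Wₕ²(1 − fₕ)sₕ²/nₕ with Wₕ = Nₕ/N, N = 33317.
Tier 3: Wₕ = 0.33871597; term = 0.33871597²·(1 − 0.21293753)·161.6/2403 = 0.0060725086.
Tier 2: Wₕ = 0.35693490; term = 0.35693490²·(1 − 0.13109654)·118/1559 = 0.0083788698.
Tier 4: Wₕ = 0.25254375; term = 0.25254375²·(1 − 0.15545519)·55.01/1308 = 0.0022653214.
Tier 1: Wₕ = 0.05180538; term = 0.05180538²·(1 − 0.15353418)·90.9/265 = 7.7925077 × 10^-4.
Sum = 0.017495951.
SE = √(0.017495951) = 0.1323.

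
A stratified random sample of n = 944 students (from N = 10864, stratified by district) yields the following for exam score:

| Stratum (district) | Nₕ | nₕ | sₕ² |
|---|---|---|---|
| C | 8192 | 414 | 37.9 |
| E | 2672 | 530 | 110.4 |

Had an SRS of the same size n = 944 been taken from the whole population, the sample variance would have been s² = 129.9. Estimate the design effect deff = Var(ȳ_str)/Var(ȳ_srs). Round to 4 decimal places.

Var(ȳ_str) = Σ Wₕ²(1−fₕ)sₕ²/nₕ with Wₕ = Nₕ/10864:
  C: (8192/10864)²·(1−414/8192)·37.9/414 = 0.04942165
  E: (2672/10864)²·(1−530/2672)·110.4/530 = 0.010101122
  → Var(ȳ_str) = 0.059522772.
Var(ȳ_srs) = (1 − 944/10864)·129.9/944 = 0.12564901.
deff = 0.059522772 / 0.12564901 = 0.4737.

0.4737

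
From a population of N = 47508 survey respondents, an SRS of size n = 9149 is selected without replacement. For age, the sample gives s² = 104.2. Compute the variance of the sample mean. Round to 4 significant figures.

Under SRS without replacement, Var(ȳ) = (1 − f)·s²/n with f = n/N = 9149/47508 = 0.19257809.
Var(ȳ) = (1 − 0.19257809)·104.2/9149 = 0.80742191·0.011389223 = 0.0091959081.

0.009196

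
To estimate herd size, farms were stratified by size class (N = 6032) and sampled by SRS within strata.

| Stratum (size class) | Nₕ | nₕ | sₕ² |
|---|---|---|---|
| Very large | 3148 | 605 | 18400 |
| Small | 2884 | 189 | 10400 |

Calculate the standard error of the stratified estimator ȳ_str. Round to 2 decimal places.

Var(ȳ_str) = Σₕ Wₕ²(1 − fₕ)sₕ²/nₕ with Wₕ = Nₕ/N, N = 6032.
Very large: Wₕ = 0.52188329; term = 0.52188329²·(1 − 0.19218551)·18400/605 = 6.6914597.
Small: Wₕ = 0.47811671; term = 0.47811671²·(1 − 0.06553398)·10400/189 = 11.754466.
Sum = 18.445926.
SE = √(18.445926) = 4.29.

4.29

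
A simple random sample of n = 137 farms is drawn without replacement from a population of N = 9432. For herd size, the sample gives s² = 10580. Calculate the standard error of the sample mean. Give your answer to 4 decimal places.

8.7238

Under SRS without replacement, Var(ȳ) = (1 − f)·s²/n with f = n/N = 137/9432 = 0.01452502.
Var(ȳ) = (1 − 0.01452502)·10580/137 = 0.98547498·77.226277 = 76.104564.
SE(ȳ) = √(76.104564) = 8.7238.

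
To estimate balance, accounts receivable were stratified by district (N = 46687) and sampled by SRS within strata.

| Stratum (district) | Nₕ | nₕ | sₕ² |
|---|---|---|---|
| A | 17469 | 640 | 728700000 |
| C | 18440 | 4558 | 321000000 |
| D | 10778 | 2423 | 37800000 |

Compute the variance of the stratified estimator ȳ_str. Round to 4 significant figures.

Var(ȳ_str) = Σₕ Wₕ²(1 − fₕ)sₕ²/nₕ with Wₕ = Nₕ/N, N = 46687.
A: Wₕ = 0.37417268; term = 0.37417268²·(1 − 0.03663633)·728700000/640 = 153568.88.
C: Wₕ = 0.39497076; term = 0.39497076²·(1 − 0.24718004)·321000000/4558 = 8270.8802.
D: Wₕ = 0.23085656; term = 0.23085656²·(1 − 0.22480980)·37800000/2423 = 644.51211.
Sum = 162484.27.

162500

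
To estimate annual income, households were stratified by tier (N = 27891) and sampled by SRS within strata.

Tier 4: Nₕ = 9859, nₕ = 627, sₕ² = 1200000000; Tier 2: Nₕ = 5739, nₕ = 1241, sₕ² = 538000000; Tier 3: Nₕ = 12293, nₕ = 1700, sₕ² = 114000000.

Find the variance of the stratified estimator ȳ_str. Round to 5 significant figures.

249540

Var(ȳ_str) = Σₕ Wₕ²(1 − fₕ)sₕ²/nₕ with Wₕ = Nₕ/N, N = 27891.
Tier 4: Wₕ = 0.35348320; term = 0.35348320²·(1 − 0.06359671)·1200000000/627 = 223930.99.
Tier 2: Wₕ = 0.20576530; term = 0.20576530²·(1 − 0.21623976)·538000000/1241 = 14385.932.
Tier 3: Wₕ = 0.44075150; term = 0.44075150²·(1 − 0.13829008)·114000000/1700 = 11225.472.
Sum = 249542.39.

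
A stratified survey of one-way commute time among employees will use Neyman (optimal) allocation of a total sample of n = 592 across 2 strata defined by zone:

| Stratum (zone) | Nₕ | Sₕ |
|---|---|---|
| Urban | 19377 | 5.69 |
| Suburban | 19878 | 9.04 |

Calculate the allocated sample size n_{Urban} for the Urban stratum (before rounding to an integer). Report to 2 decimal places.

225.11

Neyman allocation: nₕ = n·NₕSₕ / Σⱼ NⱼSⱼ.
Σ NⱼSⱼ = 19377·5.69 + 19878·9.04 = 289952.25.
n_{Urban} = 592·19377·5.69 / 289952.25 = 225.11.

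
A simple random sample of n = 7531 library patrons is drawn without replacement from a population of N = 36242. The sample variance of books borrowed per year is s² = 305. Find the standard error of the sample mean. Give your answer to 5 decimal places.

0.17912

Under SRS without replacement, Var(ȳ) = (1 − f)·s²/n with f = n/N = 7531/36242 = 0.20779758.
Var(ȳ) = (1 − 0.20779758)·305/7531 = 0.79220242·0.04049927 = 0.032083619.
SE(ȳ) = √(0.032083619) = 0.17912.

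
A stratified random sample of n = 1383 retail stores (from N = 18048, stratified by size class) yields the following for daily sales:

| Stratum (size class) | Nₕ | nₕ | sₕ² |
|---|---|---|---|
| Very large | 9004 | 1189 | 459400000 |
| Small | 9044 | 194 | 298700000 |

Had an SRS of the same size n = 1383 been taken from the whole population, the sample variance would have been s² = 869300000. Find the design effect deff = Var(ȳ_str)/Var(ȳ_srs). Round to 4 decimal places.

0.7957

Var(ȳ_str) = Σ Wₕ²(1−fₕ)sₕ²/nₕ with Wₕ = Nₕ/18048:
  Very large: (9004/18048)²·(1−1189/9004)·459400000/1189 = 83467.122
  Small: (9044/18048)²·(1−194/9044)·298700000/194 = 378337.29
  → Var(ȳ_str) = 461804.41.
Var(ȳ_srs) = (1 − 1383/18048)·869300000/1383 = 580395.1.
deff = 461804.41 / 580395.1 = 0.7957.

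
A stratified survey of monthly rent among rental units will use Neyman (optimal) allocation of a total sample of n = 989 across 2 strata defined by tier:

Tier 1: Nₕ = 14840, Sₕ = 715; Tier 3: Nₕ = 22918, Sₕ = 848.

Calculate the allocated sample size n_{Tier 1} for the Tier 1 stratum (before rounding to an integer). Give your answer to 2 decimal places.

349.27

Neyman allocation: nₕ = n·NₕSₕ / Σⱼ NⱼSⱼ.
Σ NⱼSⱼ = 14840·715 + 22918·848 = 3.0045064 × 10^7.
n_{Tier 1} = 989·14840·715 / (3.0045064 × 10^7) = 349.27.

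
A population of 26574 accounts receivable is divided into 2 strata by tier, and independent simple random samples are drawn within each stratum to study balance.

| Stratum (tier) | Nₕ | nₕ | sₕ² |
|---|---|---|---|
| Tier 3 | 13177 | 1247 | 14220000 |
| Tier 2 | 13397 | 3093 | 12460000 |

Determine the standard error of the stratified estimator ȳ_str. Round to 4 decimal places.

57.6712

Var(ȳ_str) = Σₕ Wₕ²(1 − fₕ)sₕ²/nₕ with Wₕ = Nₕ/N, N = 26574.
Tier 3: Wₕ = 0.49586062; term = 0.49586062²·(1 − 0.09463459)·14220000/1247 = 2538.4948.
Tier 2: Wₕ = 0.50413938; term = 0.50413938²·(1 − 0.23087258)·12460000/3093 = 787.47662.
Sum = 3325.9714.
SE = √(3325.9714) = 57.6712.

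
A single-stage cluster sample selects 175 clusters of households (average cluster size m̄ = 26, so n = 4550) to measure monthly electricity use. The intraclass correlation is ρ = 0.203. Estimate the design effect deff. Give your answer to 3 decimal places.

deff = 1 + (26 − 1)·0.203 = 1 + 5.075 = 6.075.

6.075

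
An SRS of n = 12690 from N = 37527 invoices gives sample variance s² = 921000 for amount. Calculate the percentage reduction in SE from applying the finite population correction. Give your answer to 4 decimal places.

f = n/N = 12690/37527 = 0.33815653.
SE_no-fpc = √(s²/n) = 8.5192037; SE_fpc = √((1−f)s²/n) = 6.9306928.
Ratio = √(1−f) = 0.81353763. Reduction = 100·(1 − 0.81353763) = 18.6462%.

18.6462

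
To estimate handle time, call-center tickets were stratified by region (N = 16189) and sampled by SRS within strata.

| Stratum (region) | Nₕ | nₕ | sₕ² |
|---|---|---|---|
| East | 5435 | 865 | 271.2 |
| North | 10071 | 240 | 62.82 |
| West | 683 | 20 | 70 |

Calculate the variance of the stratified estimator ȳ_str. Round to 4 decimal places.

Var(ȳ_str) = Σₕ Wₕ²(1 − fₕ)sₕ²/nₕ with Wₕ = Nₕ/N, N = 16189.
East: Wₕ = 0.33572179; term = 0.33572179²·(1 − 0.15915363)·271.2/865 = 0.02971319.
North: Wₕ = 0.62208907; term = 0.62208907²·(1 − 0.02383080)·62.82/240 = 0.09888193.
West: Wₕ = 0.04218914; term = 0.04218914²·(1 − 0.02928258)·70/20 = 0.00604731.
Sum = 0.13464243.

0.1346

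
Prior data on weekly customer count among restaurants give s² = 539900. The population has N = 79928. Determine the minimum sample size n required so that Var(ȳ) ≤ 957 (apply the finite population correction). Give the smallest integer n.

561

Without fpc, n₀ = s²/D = 539900/957 = 564.1588.
With fpc, (1 − n/N)·s²/n ≤ D requires n ≥ n₀/(1 + n₀/N) = 564.1588/(1 + 564.1588/79928) = 560.2047.
Rounding up, n = 561.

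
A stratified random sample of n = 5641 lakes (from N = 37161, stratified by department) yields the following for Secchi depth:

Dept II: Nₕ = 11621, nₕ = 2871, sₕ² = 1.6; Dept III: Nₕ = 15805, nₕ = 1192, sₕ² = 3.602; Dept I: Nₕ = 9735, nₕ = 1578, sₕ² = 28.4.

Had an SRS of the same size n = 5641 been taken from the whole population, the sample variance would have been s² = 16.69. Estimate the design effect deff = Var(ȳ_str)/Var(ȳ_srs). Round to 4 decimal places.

0.6301

Var(ȳ_str) = Σ Wₕ²(1−fₕ)sₕ²/nₕ with Wₕ = Nₕ/37161:
  Dept II: (11621/37161)²·(1−2871/11621)·1.6/2871 = 4.1035862 × 10^-5
  Dept III: (15805/37161)²·(1−1192/15805)·3.602/1192 = 5.0538989 × 10^-4
  Dept I: (9735/37161)²·(1−1578/9735)·28.4/1578 = 0.0010349109
  → Var(ȳ_str) = 0.0015813367.
Var(ȳ_srs) = (1 − 5641/37161)·16.69/5641 = 0.0025095685.
deff = 0.0015813367 / 0.0025095685 = 0.6301.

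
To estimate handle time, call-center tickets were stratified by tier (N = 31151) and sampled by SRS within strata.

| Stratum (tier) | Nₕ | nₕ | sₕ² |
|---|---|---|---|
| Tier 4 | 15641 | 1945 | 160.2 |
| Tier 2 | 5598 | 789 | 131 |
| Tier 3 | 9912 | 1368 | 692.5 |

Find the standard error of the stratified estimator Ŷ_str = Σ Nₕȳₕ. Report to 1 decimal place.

Var(Ŷ_str) = Σₕ Nₕ²(1 − fₕ)sₕ²/nₕ.
Tier 4: 15641²·(1 − 1945/15641)·160.2/1945 = 1.7644167 × 10^7.
Tier 2: 5598²·(1 − 789/5598)·131/789 = 4.4697369 × 10^6.
Tier 3: 9912²·(1 − 1368/9912)·692.5/1368 = 4.2870269 × 10^7.
Sum = 6.4984173 × 10^7.
SE = √(6.4984173 × 10^7) = 8061.3.

8061.3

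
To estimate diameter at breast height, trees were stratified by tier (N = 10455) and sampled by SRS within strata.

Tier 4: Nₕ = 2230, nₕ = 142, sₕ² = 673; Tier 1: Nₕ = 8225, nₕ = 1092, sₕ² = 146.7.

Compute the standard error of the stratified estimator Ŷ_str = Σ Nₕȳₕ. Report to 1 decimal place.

Var(Ŷ_str) = Σₕ Nₕ²(1 − fₕ)sₕ²/nₕ.
Tier 4: 2230²·(1 − 142/2230)·673/142 = 2.2067954 × 10^7.
Tier 1: 8225²·(1 − 1092/8225)·146.7/1092 = 7.8816221 × 10^6.
Sum = 2.9949576 × 10^7.
SE = √(2.9949576 × 10^7) = 5472.6.

5472.6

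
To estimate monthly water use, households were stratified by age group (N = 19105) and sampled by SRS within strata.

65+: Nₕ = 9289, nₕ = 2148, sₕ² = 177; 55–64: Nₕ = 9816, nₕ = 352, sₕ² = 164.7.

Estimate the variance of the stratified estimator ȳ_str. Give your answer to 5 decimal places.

Var(ȳ_str) = Σₕ Wₕ²(1 − fₕ)sₕ²/nₕ with Wₕ = Nₕ/N, N = 19105.
65+: Wₕ = 0.48620780; term = 0.48620780²·(1 − 0.23124125)·177/2148 = 0.014975209.
55–64: Wₕ = 0.51379220; term = 0.51379220²·(1 − 0.03585982)·164.7/352 = 0.11908749.
Sum = 0.1340627.

0.13406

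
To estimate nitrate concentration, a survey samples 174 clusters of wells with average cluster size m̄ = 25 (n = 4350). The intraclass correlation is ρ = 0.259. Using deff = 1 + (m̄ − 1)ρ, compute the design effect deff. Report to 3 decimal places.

deff = 1 + (25 − 1)·0.259 = 1 + 6.216 = 7.216.

7.216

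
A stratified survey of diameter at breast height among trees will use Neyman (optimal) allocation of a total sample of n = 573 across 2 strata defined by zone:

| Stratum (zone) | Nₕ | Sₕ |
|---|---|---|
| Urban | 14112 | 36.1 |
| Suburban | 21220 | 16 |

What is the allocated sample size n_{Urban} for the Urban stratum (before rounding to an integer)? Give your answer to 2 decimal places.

343.84

Neyman allocation: nₕ = n·NₕSₕ / Σⱼ NⱼSⱼ.
Σ NⱼSⱼ = 14112·36.1 + 21220·16 = 848963.2.
n_{Urban} = 573·14112·36.1 / 848963.2 = 343.84.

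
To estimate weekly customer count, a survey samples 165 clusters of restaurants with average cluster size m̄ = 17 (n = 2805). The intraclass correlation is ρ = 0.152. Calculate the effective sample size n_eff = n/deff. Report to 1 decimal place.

deff = 1 + (17 − 1)·0.152 = 1 + 2.432 = 3.432.
n_eff = 2805 / 3.432 = 817.3.

817.3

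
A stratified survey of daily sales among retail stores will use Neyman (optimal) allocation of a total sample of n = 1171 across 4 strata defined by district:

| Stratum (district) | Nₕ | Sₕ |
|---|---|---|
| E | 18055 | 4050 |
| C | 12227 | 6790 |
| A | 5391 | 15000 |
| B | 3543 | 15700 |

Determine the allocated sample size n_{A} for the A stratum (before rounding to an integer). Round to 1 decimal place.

323.6

Neyman allocation: nₕ = n·NₕSₕ / Σⱼ NⱼSⱼ.
Σ NⱼSⱼ = 18055·4050 + 12227·6790 + 5391·15000 + 3543·15700 = 2.9263418 × 10^8.
n_{A} = 1171·5391·15000 / (2.9263418 × 10^8) = 323.6.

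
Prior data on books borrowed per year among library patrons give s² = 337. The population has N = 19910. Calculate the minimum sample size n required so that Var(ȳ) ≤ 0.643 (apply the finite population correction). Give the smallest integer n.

Without fpc, n₀ = s²/D = 337/0.643 = 524.1058.
With fpc, (1 − n/N)·s²/n ≤ D requires n ≥ n₀/(1 + n₀/N) = 524.1058/(1 + 524.1058/19910) = 510.6632.
Rounding up, n = 511.

511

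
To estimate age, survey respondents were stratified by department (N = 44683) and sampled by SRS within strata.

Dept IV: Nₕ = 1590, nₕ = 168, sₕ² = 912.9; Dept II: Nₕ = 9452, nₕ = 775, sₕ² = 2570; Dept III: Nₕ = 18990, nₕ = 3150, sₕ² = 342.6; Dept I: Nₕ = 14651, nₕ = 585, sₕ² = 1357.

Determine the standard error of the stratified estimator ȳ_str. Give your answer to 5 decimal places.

0.63102

Var(ȳ_str) = Σₕ Wₕ²(1 − fₕ)sₕ²/nₕ with Wₕ = Nₕ/N, N = 44683.
Dept IV: Wₕ = 0.03558400; term = 0.03558400²·(1 − 0.10566038)·912.9/168 = 0.0061535538.
Dept II: Wₕ = 0.21153459; term = 0.21153459²·(1 − 0.08199323)·2570/775 = 0.13621975.
Dept III: Wₕ = 0.42499385; term = 0.42499385²·(1 − 0.16587678)·342.6/3150 = 0.016385975.
Dept I: Wₕ = 0.32788756; term = 0.32788756²·(1 − 0.03992902)·1357/585 = 0.23942926.
Sum = 0.39818854.
SE = √(0.39818854) = 0.63102.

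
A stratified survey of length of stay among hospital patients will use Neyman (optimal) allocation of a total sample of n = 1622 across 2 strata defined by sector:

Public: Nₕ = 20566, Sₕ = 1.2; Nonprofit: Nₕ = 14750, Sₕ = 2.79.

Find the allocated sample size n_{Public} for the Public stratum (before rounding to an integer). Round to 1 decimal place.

Neyman allocation: nₕ = n·NₕSₕ / Σⱼ NⱼSⱼ.
Σ NⱼSⱼ = 20566·1.2 + 14750·2.79 = 65831.7.
n_{Public} = 1622·20566·1.2 / 65831.7 = 608.1.

608.1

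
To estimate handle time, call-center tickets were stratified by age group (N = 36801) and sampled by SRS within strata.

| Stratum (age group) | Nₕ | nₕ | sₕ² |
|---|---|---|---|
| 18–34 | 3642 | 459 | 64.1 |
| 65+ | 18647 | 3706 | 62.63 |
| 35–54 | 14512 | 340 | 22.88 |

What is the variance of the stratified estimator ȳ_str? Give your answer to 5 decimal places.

Var(ȳ_str) = Σₕ Wₕ²(1 − fₕ)sₕ²/nₕ with Wₕ = Nₕ/N, N = 36801.
18–34: Wₕ = 0.09896470; term = 0.09896470²·(1 − 0.12602965)·64.1/459 = 0.0011953709.
65+: Wₕ = 0.50669819; term = 0.50669819²·(1 − 0.19874511)·62.63/3706 = 0.0034765333.
35–54: Wₕ = 0.39433711; term = 0.39433711²·(1 − 0.02342889)·22.88/340 = 0.010219185.
Sum = 0.014891089.

0.01489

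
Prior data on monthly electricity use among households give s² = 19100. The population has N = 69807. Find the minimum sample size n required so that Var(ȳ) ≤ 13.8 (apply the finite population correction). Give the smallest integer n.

1358

Without fpc, n₀ = s²/D = 19100/13.8 = 1384.0580.
With fpc, (1 − n/N)·s²/n ≤ D requires n ≥ n₀/(1 + n₀/N) = 1384.0580/(1 + 1384.0580/69807) = 1357.1499.
Rounding up, n = 1358.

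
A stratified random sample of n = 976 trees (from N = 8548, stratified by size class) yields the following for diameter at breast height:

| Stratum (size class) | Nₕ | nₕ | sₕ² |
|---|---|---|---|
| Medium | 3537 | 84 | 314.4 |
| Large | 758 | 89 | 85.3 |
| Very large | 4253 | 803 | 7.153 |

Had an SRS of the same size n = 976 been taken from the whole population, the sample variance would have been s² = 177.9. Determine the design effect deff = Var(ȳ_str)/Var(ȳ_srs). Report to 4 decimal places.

3.9269

Var(ȳ_str) = Σ Wₕ²(1−fₕ)sₕ²/nₕ with Wₕ = Nₕ/8548:
  Medium: (3537/8548)²·(1−84/3537)·314.4/84 = 0.62561314
  Large: (758/8548)²·(1−89/758)·85.3/89 = 0.0066515877
  Very large: (4253/8548)²·(1−803/4253)·7.153/803 = 0.0017887849
  → Var(ȳ_str) = 0.63405351.
Var(ȳ_srs) = (1 − 976/8548)·177.9/976 = 0.1614627.
deff = 0.63405351 / 0.1614627 = 3.9269.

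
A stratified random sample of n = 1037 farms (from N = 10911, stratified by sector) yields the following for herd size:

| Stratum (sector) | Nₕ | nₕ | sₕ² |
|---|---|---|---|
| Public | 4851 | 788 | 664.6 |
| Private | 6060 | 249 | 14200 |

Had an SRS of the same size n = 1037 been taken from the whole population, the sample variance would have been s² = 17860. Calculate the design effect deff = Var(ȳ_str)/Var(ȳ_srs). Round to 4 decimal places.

Var(ȳ_str) = Σ Wₕ²(1−fₕ)sₕ²/nₕ with Wₕ = Nₕ/10911:
  Public: (4851/10911)²·(1−788/4851)·664.6/788 = 0.1396314
  Private: (6060/10911)²·(1−249/6060)·14200/249 = 16.868769
  → Var(ȳ_str) = 17.0084.
Var(ȳ_srs) = (1 − 1037/10911)·17860/1037 = 15.585878.
deff = 17.0084 / 15.585878 = 1.0913.

1.0913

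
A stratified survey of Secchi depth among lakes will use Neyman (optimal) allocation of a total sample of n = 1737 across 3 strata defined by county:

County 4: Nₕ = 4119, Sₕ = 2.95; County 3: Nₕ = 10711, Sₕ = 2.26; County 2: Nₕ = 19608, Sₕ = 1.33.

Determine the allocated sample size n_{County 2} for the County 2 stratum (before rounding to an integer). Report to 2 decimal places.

Neyman allocation: nₕ = n·NₕSₕ / Σⱼ NⱼSⱼ.
Σ NⱼSⱼ = 4119·2.95 + 10711·2.26 + 19608·1.33 = 62436.55.
n_{County 2} = 1737·19608·1.33 / 62436.55 = 725.51.

725.51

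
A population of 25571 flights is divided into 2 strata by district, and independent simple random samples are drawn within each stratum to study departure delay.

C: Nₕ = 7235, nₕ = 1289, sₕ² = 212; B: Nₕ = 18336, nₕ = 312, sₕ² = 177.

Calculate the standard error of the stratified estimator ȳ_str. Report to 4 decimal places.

Var(ȳ_str) = Σₕ Wₕ²(1 − fₕ)sₕ²/nₕ with Wₕ = Nₕ/N, N = 25571.
C: Wₕ = 0.28293770; term = 0.28293770²·(1 − 0.17816171)·212/1289 = 0.01082059.
B: Wₕ = 0.71706230; term = 0.71706230²·(1 − 0.01701571)·177/312 = 0.28673389.
Sum = 0.29755448.
SE = √(0.29755448) = 0.5455.

0.5455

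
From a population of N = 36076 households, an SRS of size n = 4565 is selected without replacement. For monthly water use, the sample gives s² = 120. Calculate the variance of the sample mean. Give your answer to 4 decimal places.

Under SRS without replacement, Var(ȳ) = (1 − f)·s²/n with f = n/N = 4565/36076 = 0.12653842.
Var(ȳ) = (1 − 0.12653842)·120/4565 = 0.87346158·0.026286966 = 0.022960655.

0.0230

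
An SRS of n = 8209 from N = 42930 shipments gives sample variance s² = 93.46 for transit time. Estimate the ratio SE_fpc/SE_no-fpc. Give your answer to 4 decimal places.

0.8993

f = n/N = 8209/42930 = 0.19121826.
SE_no-fpc = √(s²/n) = 0.10670082; SE_fpc = √((1−f)s²/n) = 0.095958495.
Ratio = √(1−f) = 0.89932293.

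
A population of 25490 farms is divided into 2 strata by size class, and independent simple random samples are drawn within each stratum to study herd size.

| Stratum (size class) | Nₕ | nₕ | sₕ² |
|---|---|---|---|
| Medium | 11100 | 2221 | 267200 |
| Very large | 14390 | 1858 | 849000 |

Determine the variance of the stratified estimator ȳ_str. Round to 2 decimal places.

Var(ȳ_str) = Σₕ Wₕ²(1 − fₕ)sₕ²/nₕ with Wₕ = Nₕ/N, N = 25490.
Medium: Wₕ = 0.43546489; term = 0.43546489²·(1 − 0.20009009)·267200/2221 = 18.24884.
Very large: Wₕ = 0.56453511; term = 0.56453511²·(1 − 0.12911744)·849000/1858 = 126.8246.
Sum = 145.07344.

145.07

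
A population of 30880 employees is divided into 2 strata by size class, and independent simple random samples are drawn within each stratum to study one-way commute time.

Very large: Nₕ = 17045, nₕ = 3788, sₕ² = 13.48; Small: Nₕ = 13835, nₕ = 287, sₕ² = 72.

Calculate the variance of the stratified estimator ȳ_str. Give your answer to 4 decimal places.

0.0502

Var(ȳ_str) = Σₕ Wₕ²(1 − fₕ)sₕ²/nₕ with Wₕ = Nₕ/N, N = 30880.
Very large: Wₕ = 0.55197539; term = 0.55197539²·(1 − 0.22223526)·13.48/3788 = 8.4327184 × 10^-4.
Small: Wₕ = 0.44802461; term = 0.44802461²·(1 − 0.02074449)·72/287 = 0.049311745.
Sum = 0.050155017.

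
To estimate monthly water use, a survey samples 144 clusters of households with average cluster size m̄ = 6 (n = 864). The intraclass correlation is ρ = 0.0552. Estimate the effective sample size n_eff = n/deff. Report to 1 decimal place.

deff = 1 + (6 − 1)·0.0552 = 1 + 0.276 = 1.276.
n_eff = 864 / 1.276 = 677.1.

677.1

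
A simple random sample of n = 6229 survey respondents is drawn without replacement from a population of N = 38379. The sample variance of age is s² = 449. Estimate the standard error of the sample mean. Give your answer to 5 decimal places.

Under SRS without replacement, Var(ȳ) = (1 − f)·s²/n with f = n/N = 6229/38379 = 0.16230230.
Var(ȳ) = (1 − 0.16230230)·449/6229 = 0.83769770·0.072082196 = 0.06038309.
SE(ȳ) = √(0.06038309) = 0.24573.

0.24573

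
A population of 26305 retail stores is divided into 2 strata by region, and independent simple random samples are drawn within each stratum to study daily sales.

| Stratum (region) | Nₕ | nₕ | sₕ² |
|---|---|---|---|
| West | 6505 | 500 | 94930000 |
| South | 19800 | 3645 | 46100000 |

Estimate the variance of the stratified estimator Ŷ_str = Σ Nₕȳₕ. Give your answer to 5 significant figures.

1.1462 × 10^13

Var(Ŷ_str) = Σₕ Nₕ²(1 − fₕ)sₕ²/nₕ.
West: 6505²·(1 − 500/6505)·94930000/500 = 7.416411 × 10^12.
South: 19800²·(1 − 3645/19800)·46100000/3645 = 4.0455311 × 10^12.
Sum = 1.1461942 × 10^13.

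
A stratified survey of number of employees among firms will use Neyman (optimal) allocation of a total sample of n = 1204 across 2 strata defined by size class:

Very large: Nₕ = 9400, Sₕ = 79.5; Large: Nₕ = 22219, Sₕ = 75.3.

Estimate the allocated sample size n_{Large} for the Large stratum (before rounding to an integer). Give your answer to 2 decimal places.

832.26

Neyman allocation: nₕ = n·NₕSₕ / Σⱼ NⱼSⱼ.
Σ NⱼSⱼ = 9400·79.5 + 22219·75.3 = 2.4203907 × 10^6.
n_{Large} = 1204·22219·75.3 / (2.4203907 × 10^6) = 832.26.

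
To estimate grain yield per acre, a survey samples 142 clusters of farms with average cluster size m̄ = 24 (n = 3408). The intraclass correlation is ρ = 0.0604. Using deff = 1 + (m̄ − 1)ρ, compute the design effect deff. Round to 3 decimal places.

2.389

deff = 1 + (24 − 1)·0.0604 = 1 + 1.3892 = 2.3892.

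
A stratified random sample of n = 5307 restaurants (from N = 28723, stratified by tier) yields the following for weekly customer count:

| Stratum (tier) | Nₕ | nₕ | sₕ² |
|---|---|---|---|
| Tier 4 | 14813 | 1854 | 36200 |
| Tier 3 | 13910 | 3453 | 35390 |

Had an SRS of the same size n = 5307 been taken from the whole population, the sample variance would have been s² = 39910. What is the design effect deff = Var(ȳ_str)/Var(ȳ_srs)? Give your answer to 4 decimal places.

Var(ȳ_str) = Σ Wₕ²(1−fₕ)sₕ²/nₕ with Wₕ = Nₕ/28723:
  Tier 4: (14813/28723)²·(1−1854/14813)·36200/1854 = 4.5431153
  Tier 3: (13910/28723)²·(1−3453/13910)·35390/3453 = 1.807002
  → Var(ȳ_str) = 6.3501173.
Var(ȳ_srs) = (1 − 5307/28723)·39910/5307 = 6.1307775.
deff = 6.3501173 / 6.1307775 = 1.0358.

1.0358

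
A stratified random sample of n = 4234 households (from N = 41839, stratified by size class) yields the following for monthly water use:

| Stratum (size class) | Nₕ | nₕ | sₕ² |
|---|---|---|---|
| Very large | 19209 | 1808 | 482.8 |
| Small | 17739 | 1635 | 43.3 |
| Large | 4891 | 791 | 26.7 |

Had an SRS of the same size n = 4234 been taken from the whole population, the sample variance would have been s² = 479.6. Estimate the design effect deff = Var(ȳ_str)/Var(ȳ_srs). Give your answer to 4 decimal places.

Var(ȳ_str) = Σ Wₕ²(1−fₕ)sₕ²/nₕ with Wₕ = Nₕ/41839:
  Very large: (19209/41839)²·(1−1808/19209)·482.8/1808 = 0.050990023
  Small: (17739/41839)²·(1−1635/17739)·43.3/1635 = 0.0043218575
  Large: (4891/41839)²·(1−791/4891)·26.7/791 = 3.8668178 × 10^-4
  → Var(ȳ_str) = 0.055698562.
Var(ȳ_srs) = (1 − 4234/41839)·479.6/4234 = 0.10181051.
deff = 0.055698562 / 0.10181051 = 0.5471.

0.5471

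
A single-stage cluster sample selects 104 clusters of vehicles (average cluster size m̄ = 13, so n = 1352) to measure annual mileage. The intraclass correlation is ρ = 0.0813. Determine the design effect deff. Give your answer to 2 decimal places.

1.98

deff = 1 + (13 − 1)·0.0813 = 1 + 0.9756 = 1.9756.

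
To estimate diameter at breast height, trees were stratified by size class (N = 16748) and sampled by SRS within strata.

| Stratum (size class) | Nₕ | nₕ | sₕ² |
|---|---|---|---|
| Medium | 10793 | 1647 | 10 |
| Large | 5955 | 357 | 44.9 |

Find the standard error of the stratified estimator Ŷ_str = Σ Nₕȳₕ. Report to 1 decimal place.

Var(Ŷ_str) = Σₕ Nₕ²(1 − fₕ)sₕ²/nₕ.
Medium: 10793²·(1 − 1647/10793)·10/1647 = 599348.99.
Large: 5955²·(1 − 357/5955)·44.9/357 = 4.1926903 × 10^6.
Sum = 4.7920393 × 10^6.
SE = √(4.7920393 × 10^6) = 2189.1.

2189.1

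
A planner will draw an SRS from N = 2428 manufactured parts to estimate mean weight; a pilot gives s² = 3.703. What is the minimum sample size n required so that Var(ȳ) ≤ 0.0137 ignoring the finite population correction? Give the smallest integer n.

271

Without fpc, n₀ = s²/D = 3.703/0.0137 = 270.2920.
Rounding up, n = 271.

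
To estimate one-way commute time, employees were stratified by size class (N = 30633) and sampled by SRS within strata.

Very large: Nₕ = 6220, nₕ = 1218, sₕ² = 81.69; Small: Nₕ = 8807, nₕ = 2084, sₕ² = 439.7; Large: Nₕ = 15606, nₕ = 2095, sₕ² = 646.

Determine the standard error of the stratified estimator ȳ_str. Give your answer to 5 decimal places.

0.29124

Var(ȳ_str) = Σₕ Wₕ²(1 − fₕ)sₕ²/nₕ with Wₕ = Nₕ/N, N = 30633.
Very large: Wₕ = 0.20304900; term = 0.20304900²·(1 − 0.19581994)·81.69/1218 = 0.0022237022.
Small: Wₕ = 0.28750041; term = 0.28750041²·(1 − 0.23662995)·439.7/2084 = 0.013312843.
Large: Wₕ = 0.50945059; term = 0.50945059²·(1 − 0.13424324)·646/2095 = 0.069286484.
Sum = 0.084823029.
SE = √(0.084823029) = 0.29124.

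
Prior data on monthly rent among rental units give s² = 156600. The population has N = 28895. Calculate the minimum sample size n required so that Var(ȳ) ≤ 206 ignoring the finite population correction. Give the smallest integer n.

Without fpc, n₀ = s²/D = 156600/206 = 760.1942.
Rounding up, n = 761.

761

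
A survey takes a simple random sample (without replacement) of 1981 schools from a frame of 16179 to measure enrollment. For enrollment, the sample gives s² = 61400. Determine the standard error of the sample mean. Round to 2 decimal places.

Under SRS without replacement, Var(ȳ) = (1 − f)·s²/n with f = n/N = 1981/16179 = 0.12244267.
Var(ȳ) = (1 − 0.12244267)·61400/1981 = 0.87755733·30.994447 = 27.199404.
SE(ȳ) = √(27.199404) = 5.22.

5.22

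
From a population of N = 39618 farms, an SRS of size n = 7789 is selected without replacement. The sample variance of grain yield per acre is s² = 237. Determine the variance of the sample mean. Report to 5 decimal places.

0.02445

Under SRS without replacement, Var(ȳ) = (1 − f)·s²/n with f = n/N = 7789/39618 = 0.19660255.
Var(ȳ) = (1 − 0.19660255)·237/7789 = 0.80339745·0.030427526 = 0.024445397.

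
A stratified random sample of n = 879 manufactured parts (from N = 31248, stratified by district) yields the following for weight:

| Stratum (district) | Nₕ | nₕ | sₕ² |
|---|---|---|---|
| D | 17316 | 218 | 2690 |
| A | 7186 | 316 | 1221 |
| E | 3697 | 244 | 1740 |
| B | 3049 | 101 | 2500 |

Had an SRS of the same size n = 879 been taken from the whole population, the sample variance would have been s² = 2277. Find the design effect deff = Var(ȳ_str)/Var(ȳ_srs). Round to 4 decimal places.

Var(ȳ_str) = Σ Wₕ²(1−fₕ)sₕ²/nₕ with Wₕ = Nₕ/31248:
  D: (17316/31248)²·(1−218/17316)·2690/218 = 3.7414869
  A: (7186/31248)²·(1−316/7186)·1221/316 = 0.1953566
  E: (3697/31248)²·(1−244/3697)·1740/244 = 0.093231141
  B: (3049/31248)²·(1−101/3049)·2500/101 = 0.22785527
  → Var(ȳ_str) = 4.2579299.
Var(ȳ_srs) = (1 − 879/31248)·2277/879 = 2.517575.
deff = 4.2579299 / 2.517575 = 1.6913.

1.6913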